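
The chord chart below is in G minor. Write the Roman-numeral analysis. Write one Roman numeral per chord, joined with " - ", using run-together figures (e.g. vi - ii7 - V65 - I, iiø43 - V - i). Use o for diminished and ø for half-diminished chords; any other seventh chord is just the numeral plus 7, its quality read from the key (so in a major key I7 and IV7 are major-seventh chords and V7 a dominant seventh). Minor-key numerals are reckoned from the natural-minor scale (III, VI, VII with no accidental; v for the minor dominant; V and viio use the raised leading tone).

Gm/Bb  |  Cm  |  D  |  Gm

Gm/Bb: minor triad on G = scale degree 1 → i6.
Cm: minor triad on C = scale degree 4 → iv.
D has root D, degree 5 in G minor, so V.
Gm: minor triad on G = scale degree 1 → i.

i6 - iv - V - i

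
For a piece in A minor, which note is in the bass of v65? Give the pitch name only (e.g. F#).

G

v in A minor has root E; the chord is E-G-B-D.
The figure 65 means first inversion — the third is in the bass.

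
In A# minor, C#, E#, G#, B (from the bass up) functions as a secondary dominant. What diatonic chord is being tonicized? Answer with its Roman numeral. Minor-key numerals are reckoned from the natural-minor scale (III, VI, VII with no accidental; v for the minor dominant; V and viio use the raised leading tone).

The chord is a dominant seventh chord on C#.
A dominant resolves down a perfect fifth: C# → F#. In A# minor, F# is scale degree 6, i.e. VI.

VI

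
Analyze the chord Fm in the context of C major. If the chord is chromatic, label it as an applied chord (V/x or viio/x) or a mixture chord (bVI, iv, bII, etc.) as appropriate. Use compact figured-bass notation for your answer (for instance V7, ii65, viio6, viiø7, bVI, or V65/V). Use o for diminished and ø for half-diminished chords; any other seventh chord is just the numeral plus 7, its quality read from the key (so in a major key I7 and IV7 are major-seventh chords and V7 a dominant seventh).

Stacked in thirds the chord is F-Ab-C: a minor triad on F.
F is the fourth degree of C major. This is the minor subdominant, borrowed from the parallel minor.

iv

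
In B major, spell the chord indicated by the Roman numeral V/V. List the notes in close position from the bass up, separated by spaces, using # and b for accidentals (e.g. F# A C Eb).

The slash means an applied dominant: we want the dominant of V. In B major, V is F# major, and its dominant is built on C#.
Building a major triad on C# gives C#-E#-G#.

C# E# G#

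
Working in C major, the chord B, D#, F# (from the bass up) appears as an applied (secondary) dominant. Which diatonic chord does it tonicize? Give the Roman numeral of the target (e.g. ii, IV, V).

The chord is a major triad on B.
A dominant resolves down a perfect fifth: B → E. In C major, E is scale degree 3, i.e. iii.

iii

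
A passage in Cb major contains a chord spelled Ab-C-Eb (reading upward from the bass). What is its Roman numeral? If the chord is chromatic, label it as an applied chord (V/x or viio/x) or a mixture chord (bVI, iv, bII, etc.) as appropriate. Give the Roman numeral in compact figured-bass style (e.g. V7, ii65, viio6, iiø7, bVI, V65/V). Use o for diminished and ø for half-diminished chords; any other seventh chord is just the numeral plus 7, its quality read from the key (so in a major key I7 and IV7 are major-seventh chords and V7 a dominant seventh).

The pitches Ab-C-Eb form a major triad rooted on Ab.
Ab is not a diatonic chord root with this quality in Cb major, but it lies a perfect fifth above Db (ii), so the chord functions as an applied dominant of ii.

V/ii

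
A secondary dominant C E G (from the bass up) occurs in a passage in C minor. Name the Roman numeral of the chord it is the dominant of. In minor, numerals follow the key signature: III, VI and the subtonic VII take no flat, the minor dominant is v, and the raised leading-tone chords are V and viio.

The chord is a major triad on C.
A dominant resolves down a perfect fifth: C → F. In C minor, F is scale degree 4, i.e. iv.

iv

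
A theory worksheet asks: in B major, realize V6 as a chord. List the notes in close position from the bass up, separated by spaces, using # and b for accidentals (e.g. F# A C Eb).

In B major, the dominant is F#, and the diatonic chord built there is a major triad.
That chord is spelled F#-A#-C#.
With the 6 figure the chord is in first inversion; from the bass A# upward in close position it reads A#-C#-F#.

A# C# F#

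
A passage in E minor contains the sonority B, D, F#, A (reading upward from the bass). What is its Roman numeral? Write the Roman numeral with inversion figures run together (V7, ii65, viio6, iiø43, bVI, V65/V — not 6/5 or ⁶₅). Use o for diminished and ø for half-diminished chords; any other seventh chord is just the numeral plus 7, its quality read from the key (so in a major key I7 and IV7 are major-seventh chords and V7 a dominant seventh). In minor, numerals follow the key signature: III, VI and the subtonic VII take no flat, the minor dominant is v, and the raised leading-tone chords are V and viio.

The pitches B-D-F#-A form a minor seventh chord rooted on B.
B is scale degree 5 in E minor, and a minor seventh chord on that degree is written v7.

v7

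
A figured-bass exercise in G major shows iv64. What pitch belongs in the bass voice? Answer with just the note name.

G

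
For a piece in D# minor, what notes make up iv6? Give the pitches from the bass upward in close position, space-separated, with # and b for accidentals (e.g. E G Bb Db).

B D# G#

In D# minor, scale degree 4 is G#, and the diatonic chord built there is a minor triad.
That chord is spelled G#-B-D#.
With the 6 figure the chord is in first inversion; from the bass B upward in close position it reads B-D#-G#.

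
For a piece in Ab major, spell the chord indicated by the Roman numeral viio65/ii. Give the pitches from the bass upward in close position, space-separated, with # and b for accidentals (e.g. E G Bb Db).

C Eb Gb A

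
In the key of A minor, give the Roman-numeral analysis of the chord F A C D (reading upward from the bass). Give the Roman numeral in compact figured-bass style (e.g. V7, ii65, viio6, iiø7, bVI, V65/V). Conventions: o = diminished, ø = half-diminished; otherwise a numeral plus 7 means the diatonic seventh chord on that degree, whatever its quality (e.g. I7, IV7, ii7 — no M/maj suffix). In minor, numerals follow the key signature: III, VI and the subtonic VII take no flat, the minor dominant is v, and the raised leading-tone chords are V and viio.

The pitches D-F-A-C form a minor seventh chord rooted on D.
In A minor, D is the subdominant; the diatonic minor seventh chord there is iv7.
With F in the bass the chord is in first inversion, so the figured bass is 65.

iv65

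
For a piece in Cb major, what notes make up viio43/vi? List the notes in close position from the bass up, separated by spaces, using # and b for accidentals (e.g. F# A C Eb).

Db Fb G Bb

viio43/vi is a secondary leading-tone chord. The target vi is Ab in Cb major; the applied chord is rooted a semitone below, on G.
Building a fully diminished seventh chord on G gives G-Bb-Db-Fb.
With the 43 figure the chord is in second inversion; from the bass Db upward in close position it reads Db-Fb-G-Bb.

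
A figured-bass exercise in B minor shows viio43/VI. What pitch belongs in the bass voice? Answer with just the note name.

C

The applied chord viio43/VI is rooted on F#: F#-A-C-Eb.
The figure 43 means second inversion — the fifth is in the bass.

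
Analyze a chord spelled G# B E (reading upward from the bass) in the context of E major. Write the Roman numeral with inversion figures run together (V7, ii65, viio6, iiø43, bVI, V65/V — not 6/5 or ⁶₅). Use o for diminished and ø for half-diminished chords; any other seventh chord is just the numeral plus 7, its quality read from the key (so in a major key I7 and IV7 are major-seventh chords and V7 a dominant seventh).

The pitches E-G#-B form a major triad rooted on E.
In E major, E is the tonic; the diatonic major triad there is I.
With G# in the bass the chord is in first inversion, so the figured bass is 6.

I6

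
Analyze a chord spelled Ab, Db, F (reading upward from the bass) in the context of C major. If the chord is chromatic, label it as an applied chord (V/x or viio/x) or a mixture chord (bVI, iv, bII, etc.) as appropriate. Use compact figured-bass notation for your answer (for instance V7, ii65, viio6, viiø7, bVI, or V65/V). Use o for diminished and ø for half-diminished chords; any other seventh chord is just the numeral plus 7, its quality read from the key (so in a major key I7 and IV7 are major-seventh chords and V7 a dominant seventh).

The pitches Db-F-Ab form a major triad rooted on Db.
Db is the lowered second degree of C major (diatonic 2 would be D). This is the Neapolitan chord — a major triad on the lowered second degree.
With Ab in the bass the chord is in second inversion, so the figured bass is 64.

bII64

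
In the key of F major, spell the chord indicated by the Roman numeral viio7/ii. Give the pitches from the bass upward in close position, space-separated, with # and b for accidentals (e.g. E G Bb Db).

F# A C Eb

viio7/ii is a secondary leading-tone chord. The target ii is G in F major; the applied chord is rooted a semitone below, on F#.
Building a fully diminished seventh chord on F# gives F#-A-C-Eb.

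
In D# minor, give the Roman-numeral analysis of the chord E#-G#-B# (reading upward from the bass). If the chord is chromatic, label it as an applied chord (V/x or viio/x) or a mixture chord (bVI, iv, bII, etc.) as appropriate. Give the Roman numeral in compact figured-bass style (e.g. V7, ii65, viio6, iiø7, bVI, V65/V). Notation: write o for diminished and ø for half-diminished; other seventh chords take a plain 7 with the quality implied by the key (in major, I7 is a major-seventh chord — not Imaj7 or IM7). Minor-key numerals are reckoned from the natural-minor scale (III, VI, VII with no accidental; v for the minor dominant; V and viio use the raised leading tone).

The pitches E#-G#-B# form a minor triad rooted on E#.
E# is the second degree of D# minor. This is the minor supertonic, borrowed from the parallel major (the Dorian ii).

ii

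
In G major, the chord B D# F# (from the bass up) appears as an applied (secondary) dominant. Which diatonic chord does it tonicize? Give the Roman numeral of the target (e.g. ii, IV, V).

The chord is a major triad on B.
A dominant resolves down a perfect fifth: B → E. In G major, E is scale degree 6, i.e. vi.

vi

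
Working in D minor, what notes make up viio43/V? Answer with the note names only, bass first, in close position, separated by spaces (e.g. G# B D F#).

The slash marks an applied leading-tone chord: viio of V. In D minor, V is A, so the leading tone to it is G#, a half step below.
Building a fully diminished seventh chord on G# gives G#-B-D-F.
The figured bass 43 indicates second inversion, placing the fifth (D) in the bass: D-F-G#-B.

D F G# B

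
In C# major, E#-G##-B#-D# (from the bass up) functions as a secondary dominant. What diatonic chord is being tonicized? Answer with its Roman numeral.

vi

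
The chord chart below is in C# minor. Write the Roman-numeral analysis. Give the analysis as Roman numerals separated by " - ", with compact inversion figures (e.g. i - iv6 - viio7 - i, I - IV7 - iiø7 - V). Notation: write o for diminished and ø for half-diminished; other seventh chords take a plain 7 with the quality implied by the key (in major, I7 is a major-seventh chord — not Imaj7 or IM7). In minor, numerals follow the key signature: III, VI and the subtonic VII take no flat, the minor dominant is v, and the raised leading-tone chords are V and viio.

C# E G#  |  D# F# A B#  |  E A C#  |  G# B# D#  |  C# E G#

C#-E-G#: minor triad on C# = scale degree 1 → i.
D#-F#-A-B#: fully diminished seventh chord on B# = scale degree 7 → viio65.
E-A-C#: root A is the submediant; major triad there is VI64.
G#-B#-D# has root G#, degree 5 in C# minor, so V.
C#-E-G#: root C# is the tonic; minor triad there is i.

i - viio65 - VI64 - V - i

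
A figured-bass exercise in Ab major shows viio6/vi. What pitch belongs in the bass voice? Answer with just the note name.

The applied chord viio6/vi is rooted on E: E-G-Bb.
The figure 6 means first inversion — the third is in the bass.

G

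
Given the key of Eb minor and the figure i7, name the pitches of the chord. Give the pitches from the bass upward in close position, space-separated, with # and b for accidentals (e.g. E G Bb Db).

Eb Gb Bb Db

In Eb minor, scale degree 1 is Eb, and the diatonic chord built there is a minor seventh chord.
Stacking thirds from Eb gives Eb-Gb-Bb-Db.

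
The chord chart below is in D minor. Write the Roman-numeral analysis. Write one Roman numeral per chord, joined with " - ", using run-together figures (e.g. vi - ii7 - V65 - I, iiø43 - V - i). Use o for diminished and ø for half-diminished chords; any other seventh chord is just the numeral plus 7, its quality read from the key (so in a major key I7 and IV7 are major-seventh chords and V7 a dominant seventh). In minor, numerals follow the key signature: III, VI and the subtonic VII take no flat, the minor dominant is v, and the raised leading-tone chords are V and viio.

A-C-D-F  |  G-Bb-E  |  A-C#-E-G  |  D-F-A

A-C-D-F: minor seventh chord on D = scale degree 1 → i43.
G-Bb-E: root E is the supertonic; diminished triad there is iio6.
A-C#-E-G has root A, degree 5 in D minor, so V7.
D-F-A has root D, degree 1 in D minor, so i.

i43 - iio6 - V7 - i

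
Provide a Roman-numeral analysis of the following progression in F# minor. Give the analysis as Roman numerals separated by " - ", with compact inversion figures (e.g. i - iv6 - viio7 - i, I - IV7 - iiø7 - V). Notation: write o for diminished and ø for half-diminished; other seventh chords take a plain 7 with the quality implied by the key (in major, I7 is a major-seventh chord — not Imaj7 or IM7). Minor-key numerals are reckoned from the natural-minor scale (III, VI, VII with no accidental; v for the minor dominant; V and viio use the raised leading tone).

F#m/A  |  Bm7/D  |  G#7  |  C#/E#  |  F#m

i6 - iv65 - V7/V - V6 - i

F#m/A: root F# is the tonic; minor triad there is i6.
Bm7/D has root B, degree 4 in F# minor, so iv65.
G#7 is the secondary dominant of V (dominant seventh chord on G#): V7/V.
C#/E#: root C# is the dominant; major triad there is V6.
F#m: minor triad on F# = scale degree 1 → i.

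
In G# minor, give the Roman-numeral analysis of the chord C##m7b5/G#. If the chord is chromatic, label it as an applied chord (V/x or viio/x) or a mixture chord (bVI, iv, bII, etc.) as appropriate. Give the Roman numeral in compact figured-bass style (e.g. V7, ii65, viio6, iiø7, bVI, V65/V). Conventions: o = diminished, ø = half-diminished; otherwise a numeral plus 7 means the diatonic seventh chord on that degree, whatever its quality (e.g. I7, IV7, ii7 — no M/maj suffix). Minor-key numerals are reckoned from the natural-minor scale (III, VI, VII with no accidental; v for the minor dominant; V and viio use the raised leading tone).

Stacked in thirds the chord is C##-E#-G#-B#: a half-diminished seventh chord on C##.
C## sits a half step below D# (V in G# minor); a diminished chord there is the applied leading-tone chord of V.
With G# in the bass the chord is in second inversion, so the figured bass is 43.

viiø43/V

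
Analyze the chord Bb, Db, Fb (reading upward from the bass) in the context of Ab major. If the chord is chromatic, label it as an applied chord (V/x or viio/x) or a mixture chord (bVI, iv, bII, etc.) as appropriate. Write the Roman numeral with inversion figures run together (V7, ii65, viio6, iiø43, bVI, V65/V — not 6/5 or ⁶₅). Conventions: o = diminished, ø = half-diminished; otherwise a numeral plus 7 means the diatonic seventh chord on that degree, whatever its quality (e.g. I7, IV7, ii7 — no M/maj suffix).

iio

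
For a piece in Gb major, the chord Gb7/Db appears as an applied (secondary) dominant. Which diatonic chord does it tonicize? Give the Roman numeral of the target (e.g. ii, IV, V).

IV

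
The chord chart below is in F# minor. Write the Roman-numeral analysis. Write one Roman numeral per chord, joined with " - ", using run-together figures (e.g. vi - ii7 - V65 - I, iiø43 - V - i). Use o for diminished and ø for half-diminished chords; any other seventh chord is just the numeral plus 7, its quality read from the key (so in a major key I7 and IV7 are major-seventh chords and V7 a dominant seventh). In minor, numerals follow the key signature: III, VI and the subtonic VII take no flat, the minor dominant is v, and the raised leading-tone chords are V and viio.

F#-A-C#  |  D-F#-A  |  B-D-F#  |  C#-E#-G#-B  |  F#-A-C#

F#-A-C#: minor triad on F# = scale degree 1 → i.
D-F#-A has root D, degree 6 in F# minor, so VI.
B-D-F#: minor triad on B = scale degree 4 → iv.
C#-E#-G#-B has root C#, degree 5 in F# minor, so V7.
F#-A-C#: root F# is the tonic; minor triad there is i.

i - VI - iv - V7 - i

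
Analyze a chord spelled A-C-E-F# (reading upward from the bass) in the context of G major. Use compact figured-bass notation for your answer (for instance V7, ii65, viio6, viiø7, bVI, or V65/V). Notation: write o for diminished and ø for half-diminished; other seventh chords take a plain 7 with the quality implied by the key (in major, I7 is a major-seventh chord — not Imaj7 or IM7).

viiø65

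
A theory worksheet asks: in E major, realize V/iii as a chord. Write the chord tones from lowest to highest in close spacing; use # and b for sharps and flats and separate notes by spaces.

V/iii is a secondary dominant — the dominant triad of iii. iii in E major is G#, so the applied chord's root is D#, a perfect fifth above.
Building a major triad on D# gives D#-F##-A#.

D# F## A#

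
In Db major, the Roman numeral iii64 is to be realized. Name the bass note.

C

iii in Db major has root F; the chord is F-Ab-C.
The figure 64 means second inversion — the fifth is in the bass.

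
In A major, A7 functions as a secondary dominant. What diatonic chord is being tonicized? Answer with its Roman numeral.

The chord is a dominant seventh chord on A.
A dominant resolves down a perfect fifth: A → D. In A major, D is scale degree 4, i.e. IV.

IV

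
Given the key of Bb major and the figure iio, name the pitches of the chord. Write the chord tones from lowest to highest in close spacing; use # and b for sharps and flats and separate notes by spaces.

Scale degree 2 in Bb major is C; here the chord built on it is altered to a diminished triad. iio is the diminished supertonic triad, borrowed from the parallel minor.
So the chord is C-Eb-Gb, a diminished triad.

C Eb Gb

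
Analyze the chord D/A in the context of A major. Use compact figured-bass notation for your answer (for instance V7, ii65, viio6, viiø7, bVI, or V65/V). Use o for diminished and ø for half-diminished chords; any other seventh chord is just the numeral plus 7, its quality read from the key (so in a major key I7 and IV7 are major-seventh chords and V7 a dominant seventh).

The pitches D-F#-A form a major triad rooted on D.
In A major, D is the subdominant; the diatonic major triad there is IV.
With A in the bass the chord is in second inversion, so the figured bass is 64.

IV64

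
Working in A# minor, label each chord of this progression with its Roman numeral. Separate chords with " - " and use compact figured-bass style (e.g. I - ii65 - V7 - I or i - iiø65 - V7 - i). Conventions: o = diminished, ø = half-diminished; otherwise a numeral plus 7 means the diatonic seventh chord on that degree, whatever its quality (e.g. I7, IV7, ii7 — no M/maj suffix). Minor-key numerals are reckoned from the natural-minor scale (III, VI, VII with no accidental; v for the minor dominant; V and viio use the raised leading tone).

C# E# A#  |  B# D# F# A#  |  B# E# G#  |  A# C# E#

i6 - iiø7 - v64 - i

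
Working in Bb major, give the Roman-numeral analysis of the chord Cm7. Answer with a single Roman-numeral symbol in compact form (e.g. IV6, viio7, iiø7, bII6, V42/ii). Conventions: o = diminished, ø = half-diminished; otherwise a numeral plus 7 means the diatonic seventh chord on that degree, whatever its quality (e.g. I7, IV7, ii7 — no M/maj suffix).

The pitches C-Eb-G-Bb form a minor seventh chord rooted on C.
In Bb major, C is the supertonic; the diatonic minor seventh chord there is ii7.

ii7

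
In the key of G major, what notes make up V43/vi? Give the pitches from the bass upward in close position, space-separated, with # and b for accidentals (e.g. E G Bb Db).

F# A B D#

V43/vi is a secondary dominant — the dominant seventh of vi. vi in G major is E, so the applied chord's root is B, a perfect fifth above.
Building a dominant seventh chord on B gives B-D#-F#-A.
The figured bass 43 indicates second inversion, placing the fifth (F#) in the bass: F#-A-B-D#.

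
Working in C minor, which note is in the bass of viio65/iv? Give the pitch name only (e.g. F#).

The applied chord viio65/iv is rooted on E: E-G-Bb-Db.
The figure 65 means first inversion — the third is in the bass.

G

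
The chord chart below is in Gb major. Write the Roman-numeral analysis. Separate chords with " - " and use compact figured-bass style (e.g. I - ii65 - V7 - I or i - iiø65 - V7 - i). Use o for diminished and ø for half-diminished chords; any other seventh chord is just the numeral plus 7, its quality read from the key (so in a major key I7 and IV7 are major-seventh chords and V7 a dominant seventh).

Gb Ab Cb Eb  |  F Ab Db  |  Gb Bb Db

Gb-Ab-Cb-Eb has root Ab, degree 2 in Gb major, so ii42.
F-Ab-Db: major triad on Db = scale degree 5 → V6.
Gb-Bb-Db: major triad on Gb = scale degree 1 → I.

ii42 - V6 - I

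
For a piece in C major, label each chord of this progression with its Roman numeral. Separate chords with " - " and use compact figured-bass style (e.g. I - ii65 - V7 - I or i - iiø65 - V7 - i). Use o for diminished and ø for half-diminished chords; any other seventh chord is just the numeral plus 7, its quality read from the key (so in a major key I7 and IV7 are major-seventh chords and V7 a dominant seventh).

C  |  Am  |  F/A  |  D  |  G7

C has root C, degree 1 in C major, so I.
Am has root A, degree 6 in C major, so vi.
F/A: major triad on F = scale degree 4 → IV6.
D: a major triad on D, the applied dominant of V → V/V.
G7: root G is the dominant; dominant seventh chord there is V7.

I - vi - IV6 - V/V - V7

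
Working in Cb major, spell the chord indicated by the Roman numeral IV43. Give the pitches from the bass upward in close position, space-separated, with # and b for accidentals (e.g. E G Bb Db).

The numeral's case and figure indicate a major seventh chord. In Cb major its root, scale degree 4, is Fb.
Stacking thirds from Fb gives Fb-Ab-Cb-Eb.
The figured bass 43 indicates second inversion, placing the fifth (Cb) in the bass: Cb-Eb-Fb-Ab.

Cb Eb Fb Ab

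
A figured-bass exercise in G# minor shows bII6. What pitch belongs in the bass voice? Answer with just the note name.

bII in G# minor has root A; the chord is A-C#-E.
The figure 6 means first inversion — the third is in the bass.

C#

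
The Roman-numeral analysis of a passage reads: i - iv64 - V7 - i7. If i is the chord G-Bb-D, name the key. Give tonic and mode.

G minor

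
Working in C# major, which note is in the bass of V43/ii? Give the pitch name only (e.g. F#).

E#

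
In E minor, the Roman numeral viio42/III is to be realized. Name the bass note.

Eb

The applied chord viio42/III is rooted on F#: F#-A-C-Eb.
The figure 42 means third inversion — the seventh is in the bass.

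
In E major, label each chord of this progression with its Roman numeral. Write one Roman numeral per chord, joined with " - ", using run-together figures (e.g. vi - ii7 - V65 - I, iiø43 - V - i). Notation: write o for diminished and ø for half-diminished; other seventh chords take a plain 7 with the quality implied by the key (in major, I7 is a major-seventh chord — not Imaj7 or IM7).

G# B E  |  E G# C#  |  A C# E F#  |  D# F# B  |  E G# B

I6 - vi6 - ii65 - V6 - I

G#-B-E has root E, degree 1 in E major, so I6.
E-G#-C#: minor triad on C# = scale degree 6 → vi6.
A-C#-E-F#: root F# is the supertonic; minor seventh chord there is ii65.
D#-F#-B has root B, degree 5 in E major, so V6.
E-G#-B has root E, degree 1 in E major, so I.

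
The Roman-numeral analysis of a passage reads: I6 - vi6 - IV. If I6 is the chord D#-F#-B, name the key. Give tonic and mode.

B major

The chord B/D# is a major triad rooted on B; its label is I6.
If B is scale degree 1 and the mode makes that degree carry a major triad, the tonic is B and the mode is major.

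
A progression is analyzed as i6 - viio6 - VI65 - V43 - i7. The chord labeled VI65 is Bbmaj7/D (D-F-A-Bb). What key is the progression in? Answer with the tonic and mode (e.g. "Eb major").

VI65 is given as D-F-A-Bb — a major seventh chord with root Bb.
If Bb is scale degree 6 and the mode makes that degree carry a major seventh chord, the tonic is D and the mode is minor.

D minor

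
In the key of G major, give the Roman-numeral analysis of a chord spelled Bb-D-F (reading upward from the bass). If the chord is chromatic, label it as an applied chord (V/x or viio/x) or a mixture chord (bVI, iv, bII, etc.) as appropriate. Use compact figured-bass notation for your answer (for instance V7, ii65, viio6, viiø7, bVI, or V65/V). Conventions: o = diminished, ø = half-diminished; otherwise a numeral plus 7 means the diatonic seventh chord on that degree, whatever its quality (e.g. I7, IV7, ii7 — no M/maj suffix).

Stacked in thirds the chord is Bb-D-F: a major triad on Bb.
Bb is the lowered third degree of G major (diatonic 3 would be B). This is a major triad on the lowered third degree, borrowed from the parallel minor.

bIII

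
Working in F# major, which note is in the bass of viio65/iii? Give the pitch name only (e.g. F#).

The applied chord viio65/iii is rooted on G##: G##-B#-D#-F#.
The figure 65 means first inversion — the third is in the bass.

B#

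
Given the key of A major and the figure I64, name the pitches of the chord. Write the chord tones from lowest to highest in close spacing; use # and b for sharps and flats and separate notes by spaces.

E A C#

In A major, scale degree 1 is A, and the diatonic chord built there is a major triad.
That chord is spelled A-C#-E.
The figured bass 64 indicates second inversion, placing the fifth (E) in the bass: E-A-C#.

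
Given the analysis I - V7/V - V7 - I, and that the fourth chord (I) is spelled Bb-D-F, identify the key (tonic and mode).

Bb major

I is given as Bb-D-F — a major triad with root Bb.
If Bb is scale degree 1 and the mode makes that degree carry a major triad, the tonic is Bb and the mode is major.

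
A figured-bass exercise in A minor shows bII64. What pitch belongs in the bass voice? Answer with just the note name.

F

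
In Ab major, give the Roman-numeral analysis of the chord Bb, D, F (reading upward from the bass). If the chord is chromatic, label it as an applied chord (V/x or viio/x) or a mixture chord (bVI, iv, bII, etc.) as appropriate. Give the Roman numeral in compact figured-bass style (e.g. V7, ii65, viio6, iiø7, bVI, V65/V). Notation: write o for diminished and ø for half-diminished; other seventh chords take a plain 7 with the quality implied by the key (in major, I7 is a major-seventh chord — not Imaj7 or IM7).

V/V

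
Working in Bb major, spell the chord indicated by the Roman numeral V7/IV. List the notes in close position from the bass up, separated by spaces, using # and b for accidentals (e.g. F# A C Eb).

The slash means an applied dominant: we want the dominant of IV. In Bb major, IV is Eb major, and its dominant is built on Bb.
Building a dominant seventh chord on Bb gives Bb-D-F-Ab.

Bb D F Ab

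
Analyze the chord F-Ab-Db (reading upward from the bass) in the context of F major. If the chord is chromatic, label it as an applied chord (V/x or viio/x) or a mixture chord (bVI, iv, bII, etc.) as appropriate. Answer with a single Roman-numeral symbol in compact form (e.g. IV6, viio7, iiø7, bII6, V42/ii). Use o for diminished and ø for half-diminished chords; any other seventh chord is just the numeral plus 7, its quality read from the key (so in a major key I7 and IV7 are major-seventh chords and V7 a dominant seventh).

Stacked in thirds the chord is Db-F-Ab: a major triad on Db.
Db is the lowered sixth degree of F major (diatonic 6 would be D). This is a major triad on the lowered sixth degree, borrowed from the parallel minor.
With F in the bass the chord is in first inversion, so the figured bass is 6.

bVI6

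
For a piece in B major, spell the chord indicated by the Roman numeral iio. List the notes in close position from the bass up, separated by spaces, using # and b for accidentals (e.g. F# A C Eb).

C# E G

iio is the diminished supertonic triad, borrowed from the parallel minor. In B major that root is C#.
So the chord is C#-E-G.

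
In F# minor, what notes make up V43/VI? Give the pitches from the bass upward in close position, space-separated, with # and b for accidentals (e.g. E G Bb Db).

The slash means an applied dominant: we want the dominant of VI. In F# minor, VI is D major, and its dominant is built on A.
Building a dominant seventh chord on A gives A-C#-E-G.
With the 43 figure the chord is in second inversion; from the bass E upward in close position it reads E-G-A-C#.

E G A C#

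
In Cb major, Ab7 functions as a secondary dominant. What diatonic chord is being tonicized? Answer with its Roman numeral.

ii

The chord is a dominant seventh chord on Ab.
A dominant resolves down a perfect fifth: Ab → Db. In Cb major, Db is scale degree 2, i.e. ii.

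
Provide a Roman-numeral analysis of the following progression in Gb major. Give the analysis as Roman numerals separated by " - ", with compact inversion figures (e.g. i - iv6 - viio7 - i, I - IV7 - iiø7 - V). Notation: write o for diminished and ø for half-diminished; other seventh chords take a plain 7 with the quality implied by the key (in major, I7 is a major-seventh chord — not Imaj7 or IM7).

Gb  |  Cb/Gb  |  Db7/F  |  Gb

I - IV64 - V65 - I

Gb: root Gb is the tonic; major triad there is I.
Cb/Gb has root Cb, degree 4 in Gb major, so IV64.
Db7/F: root Db is the dominant; dominant seventh chord there is V65.
Gb: major triad on Gb = scale degree 1 → I.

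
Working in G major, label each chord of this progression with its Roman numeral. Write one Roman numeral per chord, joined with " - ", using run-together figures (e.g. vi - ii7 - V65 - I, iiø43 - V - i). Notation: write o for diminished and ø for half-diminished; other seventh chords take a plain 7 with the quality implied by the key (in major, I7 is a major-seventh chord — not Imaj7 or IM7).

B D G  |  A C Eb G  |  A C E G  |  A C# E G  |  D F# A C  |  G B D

I6 - iiø7 - ii7 - V7/V - V7 - I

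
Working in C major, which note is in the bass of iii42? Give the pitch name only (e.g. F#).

D

iii in C major has root E; the chord is E-G-B-D.
The figure 42 means third inversion — the seventh is in the bass.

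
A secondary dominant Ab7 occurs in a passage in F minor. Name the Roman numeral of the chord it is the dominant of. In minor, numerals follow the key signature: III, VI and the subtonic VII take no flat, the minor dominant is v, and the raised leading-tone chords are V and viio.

VI

The chord is a dominant seventh chord on Ab.
A dominant resolves down a perfect fifth: Ab → Db. In F minor, Db is scale degree 6, i.e. VI.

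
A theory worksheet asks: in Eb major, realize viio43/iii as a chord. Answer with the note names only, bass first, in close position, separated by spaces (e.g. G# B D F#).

C Eb F# A

viio43/iii is a secondary leading-tone chord. The target iii is G in Eb major; the applied chord is rooted a semitone below, on F#.
Building a fully diminished seventh chord on F# gives F#-A-C-Eb.
With the 43 figure the chord is in second inversion; from the bass C upward in close position it reads C-Eb-F#-A.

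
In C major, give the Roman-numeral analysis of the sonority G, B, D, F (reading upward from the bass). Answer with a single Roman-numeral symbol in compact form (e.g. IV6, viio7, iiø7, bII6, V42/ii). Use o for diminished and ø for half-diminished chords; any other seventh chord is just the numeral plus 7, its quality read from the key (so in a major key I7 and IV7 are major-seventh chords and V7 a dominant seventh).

Stacked in thirds the chord is G-B-D-F: a dominant seventh chord on G.
G is scale degree 5 in C major, and a dominant seventh chord on that degree is written V7.

V7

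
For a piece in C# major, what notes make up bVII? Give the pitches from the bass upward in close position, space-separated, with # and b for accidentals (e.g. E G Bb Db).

B D# F#

Scale degree 7 in C# major is B#; lowering it a half step gives B. bVII is a major triad on the lowered seventh degree (the subtonic), borrowed from the parallel minor.
So the chord is B-D#-F#, a major triad.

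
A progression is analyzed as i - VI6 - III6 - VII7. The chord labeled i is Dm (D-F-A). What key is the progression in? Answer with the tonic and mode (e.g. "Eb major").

D minor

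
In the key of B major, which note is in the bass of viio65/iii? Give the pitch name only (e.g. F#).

The applied chord viio65/iii is rooted on C##: C##-E#-G#-B.
The figure 65 means first inversion — the third is in the bass.

E#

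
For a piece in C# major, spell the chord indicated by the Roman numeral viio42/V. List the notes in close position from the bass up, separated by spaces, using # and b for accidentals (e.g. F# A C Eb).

viio42/V is a secondary leading-tone chord. The target V is G# in C# major; the applied chord is rooted a semitone below, on F##.
Building a fully diminished seventh chord on F## gives F##-A#-C#-E.
With the 42 figure the chord is in third inversion; from the bass E upward in close position it reads E-F##-A#-C#.

E F## A# C#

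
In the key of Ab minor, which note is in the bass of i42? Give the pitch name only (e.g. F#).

i in Ab minor has root Ab; the chord is Ab-Cb-Eb-Gb.
The figure 42 means third inversion — the seventh is in the bass.

Gb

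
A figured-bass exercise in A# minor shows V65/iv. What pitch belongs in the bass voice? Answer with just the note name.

C##

The applied chord V65/iv is rooted on A#: A#-C##-E#-G#.
The figure 65 means first inversion — the third is in the bass.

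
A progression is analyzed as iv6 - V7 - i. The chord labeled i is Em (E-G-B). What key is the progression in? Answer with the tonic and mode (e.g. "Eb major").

E minor

The anchor chord is a minor triad on E, labeled i.
If E is scale degree 1 and the mode makes that degree carry a minor triad, the tonic is E and the mode is minor.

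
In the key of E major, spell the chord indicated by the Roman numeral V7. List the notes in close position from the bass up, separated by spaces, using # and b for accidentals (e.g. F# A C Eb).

B D# F# A

In E major, scale degree 5 is B, and the diatonic chord built there is a dominant seventh chord.
Stacking thirds from B gives B-D#-F#-A.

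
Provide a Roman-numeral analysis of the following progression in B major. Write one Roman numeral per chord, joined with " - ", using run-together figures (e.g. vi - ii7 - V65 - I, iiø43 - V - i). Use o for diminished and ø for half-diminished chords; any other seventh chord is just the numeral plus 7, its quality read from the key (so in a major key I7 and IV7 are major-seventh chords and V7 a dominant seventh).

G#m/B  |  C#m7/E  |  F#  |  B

vi6 - ii65 - V - I

G#m/B: root G# is the submediant; minor triad there is vi6.
C#m7/E: minor seventh chord on C# = scale degree 2 → ii65.
F#: root F# is the dominant; major triad there is V.
B: root B is the tonic; major triad there is I.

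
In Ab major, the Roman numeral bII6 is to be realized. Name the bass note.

Db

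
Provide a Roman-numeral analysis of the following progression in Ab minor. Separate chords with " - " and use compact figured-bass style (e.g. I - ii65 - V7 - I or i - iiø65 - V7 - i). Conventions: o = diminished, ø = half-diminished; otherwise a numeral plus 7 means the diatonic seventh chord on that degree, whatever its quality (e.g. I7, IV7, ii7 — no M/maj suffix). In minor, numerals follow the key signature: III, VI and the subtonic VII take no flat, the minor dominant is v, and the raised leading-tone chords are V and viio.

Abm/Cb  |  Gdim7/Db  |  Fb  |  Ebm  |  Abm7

i6 - viio43 - VI - v - i7

Abm/Cb: minor triad on Ab = scale degree 1 → i6.
Gdim7/Db: fully diminished seventh chord on G = scale degree 7 → viio43.
Fb has root Fb, degree 6 in Ab minor, so VI.
Ebm has root Eb, degree 5 in Ab minor, so v.
Abm7 has root Ab, degree 1 in Ab minor, so i7.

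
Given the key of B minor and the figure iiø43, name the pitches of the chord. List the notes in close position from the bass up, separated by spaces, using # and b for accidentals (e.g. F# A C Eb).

The numeral's case and figure indicate a half-diminished seventh chord. In B minor its root, the supertonic, is C#.
Stacking thirds from C# gives C#-E-G-B.
The figured bass 43 indicates second inversion, placing the fifth (G) in the bass: G-B-C#-E.

G B C# E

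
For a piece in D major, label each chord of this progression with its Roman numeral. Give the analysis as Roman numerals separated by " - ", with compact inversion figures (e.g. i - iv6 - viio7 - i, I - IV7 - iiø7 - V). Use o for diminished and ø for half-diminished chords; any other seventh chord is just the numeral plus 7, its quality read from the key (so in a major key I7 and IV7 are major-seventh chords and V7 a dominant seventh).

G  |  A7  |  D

IV - V7 - I

G: major triad on G = scale degree 4 → IV.
A7 has root A, degree 5 in D major, so V7.
D has root D, degree 1 in D major, so I.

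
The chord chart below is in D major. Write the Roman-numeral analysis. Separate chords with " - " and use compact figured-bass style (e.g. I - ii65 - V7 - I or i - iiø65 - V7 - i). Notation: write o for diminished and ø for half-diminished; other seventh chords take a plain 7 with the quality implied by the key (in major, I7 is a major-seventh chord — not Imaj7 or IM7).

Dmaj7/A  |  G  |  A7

Dmaj7/A has root D, degree 1 in D major, so I43.
G has root G, degree 4 in D major, so IV.
A7: dominant seventh chord on A = scale degree 5 → V7.

I43 - IV - V7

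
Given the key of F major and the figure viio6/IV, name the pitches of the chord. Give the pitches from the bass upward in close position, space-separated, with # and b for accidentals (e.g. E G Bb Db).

viio6/IV is a secondary leading-tone chord. The target IV is Bb in F major; the applied chord is rooted a semitone below, on A.
Building a diminished triad on A gives A-C-Eb.
With the 6 figure the chord is in first inversion; from the bass C upward in close position it reads C-Eb-A.

C Eb A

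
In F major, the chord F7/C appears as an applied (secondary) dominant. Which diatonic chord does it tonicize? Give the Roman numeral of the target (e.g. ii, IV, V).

The chord is a dominant seventh chord on F.
A dominant resolves down a perfect fifth: F → Bb. In F major, Bb is scale degree 4, i.e. IV.

IV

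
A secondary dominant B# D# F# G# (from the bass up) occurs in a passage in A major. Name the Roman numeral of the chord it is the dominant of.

The chord is a dominant seventh chord on G#.
A dominant resolves down a perfect fifth: G# → C#. In A major, C# is scale degree 3, i.e. iii.

iii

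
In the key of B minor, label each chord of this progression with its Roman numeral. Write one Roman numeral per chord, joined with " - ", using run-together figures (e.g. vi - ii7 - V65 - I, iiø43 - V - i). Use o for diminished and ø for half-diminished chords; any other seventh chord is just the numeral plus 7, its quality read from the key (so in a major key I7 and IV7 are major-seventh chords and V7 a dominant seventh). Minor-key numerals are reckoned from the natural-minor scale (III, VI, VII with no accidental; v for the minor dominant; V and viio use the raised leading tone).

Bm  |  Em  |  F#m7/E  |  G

i - iv - v42 - VI

Bm: minor triad on B = scale degree 1 → i.
Em: minor triad on E = scale degree 4 → iv.
F#m7/E: minor seventh chord on F# = scale degree 5 → v42.
G: major triad on G = scale degree 6 → VI.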